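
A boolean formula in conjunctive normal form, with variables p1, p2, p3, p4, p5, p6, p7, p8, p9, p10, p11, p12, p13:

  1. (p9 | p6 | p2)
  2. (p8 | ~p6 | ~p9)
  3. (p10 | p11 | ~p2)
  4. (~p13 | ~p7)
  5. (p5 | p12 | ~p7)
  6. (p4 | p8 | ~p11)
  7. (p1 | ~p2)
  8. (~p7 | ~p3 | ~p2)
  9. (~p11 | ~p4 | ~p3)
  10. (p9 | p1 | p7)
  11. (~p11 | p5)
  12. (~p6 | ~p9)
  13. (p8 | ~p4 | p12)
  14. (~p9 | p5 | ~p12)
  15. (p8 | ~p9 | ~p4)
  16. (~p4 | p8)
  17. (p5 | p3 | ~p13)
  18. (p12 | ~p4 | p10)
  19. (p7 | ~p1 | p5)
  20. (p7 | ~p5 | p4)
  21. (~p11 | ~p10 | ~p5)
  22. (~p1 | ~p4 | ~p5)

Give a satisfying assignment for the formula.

p1=0, p2=0, p3=1, p4=0, p5=0, p6=0, p7=0, p8=0, p9=1, p10=0, p11=0, p12=0, p13=0

p13 occurs only negated in the remaining clauses — set p13 = False.
Try p1 = False.
  then p2 is forced to False.
Set p3 = True and propagate.
Branch on p4: take p4 = False.
The remaining clauses are satisfied by p5 = False, p6 = False, p7 = False, p8 = False, p9 = True, p10 = False, p11 = False, p12 = False.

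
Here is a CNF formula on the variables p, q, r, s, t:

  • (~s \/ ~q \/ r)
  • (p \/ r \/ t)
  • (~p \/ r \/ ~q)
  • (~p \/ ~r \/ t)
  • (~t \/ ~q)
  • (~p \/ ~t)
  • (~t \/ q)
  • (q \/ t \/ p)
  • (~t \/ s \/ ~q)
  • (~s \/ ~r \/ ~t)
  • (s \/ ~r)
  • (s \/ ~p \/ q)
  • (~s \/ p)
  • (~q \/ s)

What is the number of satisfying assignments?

1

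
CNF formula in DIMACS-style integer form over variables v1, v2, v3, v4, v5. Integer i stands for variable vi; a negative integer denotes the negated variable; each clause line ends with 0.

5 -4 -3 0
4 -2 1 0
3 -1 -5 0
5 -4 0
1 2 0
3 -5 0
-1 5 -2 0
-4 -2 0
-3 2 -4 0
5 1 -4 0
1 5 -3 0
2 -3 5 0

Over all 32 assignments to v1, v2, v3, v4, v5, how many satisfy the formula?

3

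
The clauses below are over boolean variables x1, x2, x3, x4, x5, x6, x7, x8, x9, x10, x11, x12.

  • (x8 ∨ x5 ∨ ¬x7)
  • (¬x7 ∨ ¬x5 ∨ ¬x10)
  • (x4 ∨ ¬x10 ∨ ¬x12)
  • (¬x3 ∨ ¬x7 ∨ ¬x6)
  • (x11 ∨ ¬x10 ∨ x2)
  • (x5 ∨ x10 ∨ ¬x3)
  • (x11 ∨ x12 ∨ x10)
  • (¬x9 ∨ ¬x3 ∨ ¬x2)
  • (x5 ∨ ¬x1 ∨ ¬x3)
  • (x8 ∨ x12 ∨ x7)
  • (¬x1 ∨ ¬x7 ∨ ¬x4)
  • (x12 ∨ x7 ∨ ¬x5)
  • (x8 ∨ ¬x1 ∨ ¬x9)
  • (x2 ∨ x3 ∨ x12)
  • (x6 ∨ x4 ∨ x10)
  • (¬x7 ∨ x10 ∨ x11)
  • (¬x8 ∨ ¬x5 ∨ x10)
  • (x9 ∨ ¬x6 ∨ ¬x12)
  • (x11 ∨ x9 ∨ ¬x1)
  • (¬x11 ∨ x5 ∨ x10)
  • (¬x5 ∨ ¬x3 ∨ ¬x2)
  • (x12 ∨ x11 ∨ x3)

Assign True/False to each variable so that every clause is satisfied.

x1=False, x2=False, x3=True, x4=True, x5=False, x6=True, x7=False, x8=True, x9=True, x10=True, x11=True, x12=False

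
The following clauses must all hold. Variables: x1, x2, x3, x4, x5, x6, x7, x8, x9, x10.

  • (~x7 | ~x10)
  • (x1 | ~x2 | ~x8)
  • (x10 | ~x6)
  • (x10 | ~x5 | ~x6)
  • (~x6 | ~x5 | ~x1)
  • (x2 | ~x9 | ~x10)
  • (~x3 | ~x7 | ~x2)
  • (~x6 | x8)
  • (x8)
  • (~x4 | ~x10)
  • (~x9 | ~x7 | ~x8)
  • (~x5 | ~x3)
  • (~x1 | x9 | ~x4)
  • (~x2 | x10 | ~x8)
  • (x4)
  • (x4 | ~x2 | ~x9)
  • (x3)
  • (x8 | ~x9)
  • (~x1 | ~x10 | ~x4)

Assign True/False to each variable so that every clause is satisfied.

x1 = True, x2 = False, x3 = True, x4 = True, x5 = False, x6 = False, x7 = False, x8 = True, x9 = True, x10 = False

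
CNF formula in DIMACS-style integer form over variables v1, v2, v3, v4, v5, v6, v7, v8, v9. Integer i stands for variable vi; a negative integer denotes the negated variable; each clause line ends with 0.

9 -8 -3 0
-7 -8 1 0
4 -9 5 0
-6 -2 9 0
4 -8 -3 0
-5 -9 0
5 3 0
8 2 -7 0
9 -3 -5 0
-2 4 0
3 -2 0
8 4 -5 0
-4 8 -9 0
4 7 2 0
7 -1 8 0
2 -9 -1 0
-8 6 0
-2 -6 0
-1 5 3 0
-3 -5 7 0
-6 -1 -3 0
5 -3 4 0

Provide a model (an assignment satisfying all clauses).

v1=F, v2=F, v3=T, v4=T, v5=F, v6=F, v7=F, v8=F, v9=F

Try v1 = False.
Set v2 = False and propagate.
Try v3 = True.
The remaining clauses are satisfied by v4 = True, v5 = False, v6 = False, v7 = False, v8 = False, v9 = False.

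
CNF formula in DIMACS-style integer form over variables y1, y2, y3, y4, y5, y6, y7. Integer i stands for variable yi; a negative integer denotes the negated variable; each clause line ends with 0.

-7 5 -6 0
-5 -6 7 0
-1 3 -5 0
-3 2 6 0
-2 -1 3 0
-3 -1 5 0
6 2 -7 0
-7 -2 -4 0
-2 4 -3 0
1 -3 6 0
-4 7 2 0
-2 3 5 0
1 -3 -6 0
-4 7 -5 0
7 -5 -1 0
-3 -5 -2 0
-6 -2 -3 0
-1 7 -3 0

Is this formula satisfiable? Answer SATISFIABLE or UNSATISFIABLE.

SATISFIABLE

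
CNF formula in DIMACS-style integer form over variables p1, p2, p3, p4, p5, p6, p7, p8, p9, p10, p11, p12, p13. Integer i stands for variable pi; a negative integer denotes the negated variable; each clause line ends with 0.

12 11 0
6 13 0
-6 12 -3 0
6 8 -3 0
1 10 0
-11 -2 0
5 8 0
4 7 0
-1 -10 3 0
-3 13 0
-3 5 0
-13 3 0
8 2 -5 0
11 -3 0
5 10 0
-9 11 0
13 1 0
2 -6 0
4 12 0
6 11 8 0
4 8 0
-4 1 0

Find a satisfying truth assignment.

p1 = T  p2 = F  p3 = T  p4 = T  p5 = T  p6 = F  p7 = T  p8 = T  p9 = T  p10 = T  p11 = T  p12 = T  p13 = T

Pure literal: p7 appears only positively; assign p7 = True.
p8 occurs only positively in the remaining clauses — set p8 = True.
Set p1 = True and propagate.
The remaining clauses are satisfied by p2 = False, p3 = True, p4 = True, p5 = True, p6 = False, p9 = True, p10 = True, p11 = True, p12 = True, p13 = True.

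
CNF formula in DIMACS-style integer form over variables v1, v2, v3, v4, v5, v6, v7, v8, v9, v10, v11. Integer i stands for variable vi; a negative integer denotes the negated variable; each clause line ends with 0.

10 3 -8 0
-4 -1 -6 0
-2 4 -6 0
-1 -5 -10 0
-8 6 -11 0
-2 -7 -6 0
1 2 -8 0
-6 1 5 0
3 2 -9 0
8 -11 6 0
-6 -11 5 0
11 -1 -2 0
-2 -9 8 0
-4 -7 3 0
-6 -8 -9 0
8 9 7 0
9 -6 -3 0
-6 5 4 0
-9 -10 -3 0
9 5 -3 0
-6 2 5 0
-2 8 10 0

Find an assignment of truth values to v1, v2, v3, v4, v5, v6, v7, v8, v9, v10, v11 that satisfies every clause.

v1=True  v2=False  v3=True  v4=True  v5=False  v6=False  v7=False  v8=False  v9=True  v10=False  v11=False

Check each clause:
  1. (¬v8 ∨ v3 ∨ v10) — ¬v8 is true.
  2. (¬v4 ∨ ¬v6 ∨ ¬v1) — ¬v6 is true.
  3. (¬v6 ∨ ¬v2 ∨ v4) — ¬v6 is true.
  4. (¬v1 ∨ ¬v10 ∨ ¬v5) — ¬v5 is true.
  5. (v6 ∨ ¬v11 ∨ ¬v8) — ¬v8 is true.
  6. (¬v7 ∨ ¬v2 ∨ ¬v6) — ¬v7 is true.
  7. (v2 ∨ ¬v8 ∨ v1) — ¬v8 is true.
  8. (v5 ∨ v1 ∨ ¬v6) — v1 is true.
  9. (v3 ∨ ¬v9 ∨ v2) — v3 is true.
  10. (v8 ∨ v6 ∨ ¬v11) — ¬v11 is true.
  11. (¬v11 ∨ ¬v6 ∨ v5) — ¬v11 is true.
  12. (¬v1 ∨ v11 ∨ ¬v2) — ¬v2 is true.
  13. (¬v9 ∨ ¬v2 ∨ v8) — ¬v2 is true.
  14. (v3 ∨ ¬v7 ∨ ¬v4) — ¬v7 is true.
  15. (¬v9 ∨ ¬v6 ∨ ¬v8) — ¬v8 is true.
  16. (v9 ∨ v8 ∨ v7) — v9 is true.
  17. (¬v3 ∨ v9 ∨ ¬v6) — v9 is true.
  18. (v5 ∨ v4 ∨ ¬v6) — ¬v6 is true.
  19. (¬v10 ∨ ¬v9 ∨ ¬v3) — ¬v10 is true.
  20. (v5 ∨ v9 ∨ ¬v3) — v9 is true.
  21. (v2 ∨ v5 ∨ ¬v6) — ¬v6 is true.
  22. (v8 ∨ ¬v2 ∨ v10) — ¬v2 is true.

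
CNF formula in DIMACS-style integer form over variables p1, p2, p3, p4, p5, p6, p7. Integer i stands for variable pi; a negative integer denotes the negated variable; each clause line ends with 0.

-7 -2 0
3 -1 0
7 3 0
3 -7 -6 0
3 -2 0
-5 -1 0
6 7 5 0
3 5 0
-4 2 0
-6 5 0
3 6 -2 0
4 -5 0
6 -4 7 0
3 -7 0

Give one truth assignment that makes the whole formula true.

p1 = False, p2 = False, p3 = True, p4 = False, p5 = False, p6 = False, p7 = True

Check each clause:
  1. (¬p7 ∨ ¬p2) — ¬p2 is true.
  2. (¬p1 ∨ p3) — p3 is true.
  3. (p7 ∨ p3) — p3 is true.
  4. (p3 ∨ ¬p6 ∨ ¬p7) — ¬p6 is true.
  5. (¬p2 ∨ p3) — p3 is true.
  6. (¬p5 ∨ ¬p1) — ¬p5 is true.
  7. (p6 ∨ p7 ∨ p5) — p7 is true.
  8. (p5 ∨ p3) — p3 is true.
  9. (¬p4 ∨ p2) — ¬p4 is true.
  10. (¬p6 ∨ p5) — ¬p6 is true.
  11. (p6 ∨ ¬p2 ∨ p3) — p3 is true.
  12. (¬p5 ∨ p4) — ¬p5 is true.
  13. (¬p4 ∨ p6 ∨ p7) — ¬p4 is true.
  14. (¬p7 ∨ p3) — p3 is true.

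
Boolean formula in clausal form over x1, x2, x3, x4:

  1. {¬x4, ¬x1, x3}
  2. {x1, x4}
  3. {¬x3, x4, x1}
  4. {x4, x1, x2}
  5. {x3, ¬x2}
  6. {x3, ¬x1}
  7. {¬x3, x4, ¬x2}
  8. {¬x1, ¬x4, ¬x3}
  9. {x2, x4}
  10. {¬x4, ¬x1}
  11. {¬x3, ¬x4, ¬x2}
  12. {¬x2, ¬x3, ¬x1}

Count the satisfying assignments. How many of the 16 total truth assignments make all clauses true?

2

The models are:
  x1=F x2=F x3=F x4=T
  x1=F x2=F x3=T x4=T
Count: 2.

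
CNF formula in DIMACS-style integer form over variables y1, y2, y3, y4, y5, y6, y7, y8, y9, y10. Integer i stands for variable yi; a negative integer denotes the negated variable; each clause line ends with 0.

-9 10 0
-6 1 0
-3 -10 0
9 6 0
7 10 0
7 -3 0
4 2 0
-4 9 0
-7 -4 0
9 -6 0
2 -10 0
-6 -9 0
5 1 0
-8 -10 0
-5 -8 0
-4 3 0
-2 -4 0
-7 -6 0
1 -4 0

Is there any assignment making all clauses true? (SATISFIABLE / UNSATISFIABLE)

SATISFIABLE

Pure literal: y8 appears only negated; assign y8 = False.
Try y1 = False.
  then y6 is forced to False.
  then y9 is forced to True.
  then y10 is forced to True.
  then y3 is forced to False.
  then y2 is forced to True.
  then y5 is forced to True.
  then y4 is forced to False.
y7 is now unconstrained; take y7 = False.
So y1 = False, y2 = True, y3 = False, y4 = False, y5 = True, y6 = False, y7 = False, y8 = False, y9 = True, y10 = True is a satisfying assignment.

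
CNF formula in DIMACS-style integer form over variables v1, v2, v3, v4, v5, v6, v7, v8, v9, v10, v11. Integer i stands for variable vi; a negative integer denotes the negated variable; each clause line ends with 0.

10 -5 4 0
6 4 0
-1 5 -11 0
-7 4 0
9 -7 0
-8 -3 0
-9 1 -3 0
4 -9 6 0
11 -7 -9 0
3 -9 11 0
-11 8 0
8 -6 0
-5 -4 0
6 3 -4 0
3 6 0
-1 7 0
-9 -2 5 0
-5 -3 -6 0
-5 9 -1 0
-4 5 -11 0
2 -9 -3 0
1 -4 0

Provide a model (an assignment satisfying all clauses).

v1=0, v2=0, v3=0, v4=0, v5=0, v6=1, v7=0, v8=1, v9=0, v10=1, v11=0

Check each clause:
  1. (v4 | v10 | ~v5) — v10 is true.
  2. (v6 | v4) — v6 is true.
  3. (~v1 | ~v11 | v5) — ~v11 is true.
  4. (v4 | ~v7) — ~v7 is true.
  5. (~v7 | v9) — ~v7 is true.
  6. (~v3 | ~v8) — ~v3 is true.
  7. (v1 | ~v3 | ~v9) — ~v3 is true.
  8. (v4 | ~v9 | v6) — v6 is true.
  9. (v11 | ~v9 | ~v7) — ~v7 is true.
  10. (v11 | ~v9 | v3) — ~v9 is true.
  11. (v8 | ~v11) — v8 is true.
  12. (~v6 | v8) — v8 is true.
  13. (~v4 | ~v5) — ~v5 is true.
  14. (v6 | v3 | ~v4) — ~v4 is true.
  15. (v3 | v6) — v6 is true.
  16. (v7 | ~v1) — ~v1 is true.
  17. (~v2 | v5 | ~v9) — ~v2 is true.
  18. (~v5 | ~v6 | ~v3) — ~v5 is true.
  19. (v9 | ~v5 | ~v1) — ~v5 is true.
  20. (v5 | ~v4 | ~v11) — ~v11 is true.
  21. (v2 | ~v3 | ~v9) — ~v3 is true.
  22. (~v4 | v1) — ~v4 is true.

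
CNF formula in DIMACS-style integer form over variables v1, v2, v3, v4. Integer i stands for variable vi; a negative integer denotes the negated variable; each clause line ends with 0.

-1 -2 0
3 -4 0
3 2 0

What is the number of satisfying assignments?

Case analysis on v2 and v3:
  v2=T, v3=T: remaining (v1,v4) ∈ {(F,F); (F,T)} — 2.
  v2=T, v3=F: remaining (v1,v4) ∈ {(F,F)} — 1.
  v2=F, v3=T: remaining (v1,v4) ∈ {(F,F); (F,T); (T,F); (T,T)} — 4.
  v2=F, v3=F: a clause becomes empty — 0.
Total: 2 + 1 + 4 + 0 = 7.

7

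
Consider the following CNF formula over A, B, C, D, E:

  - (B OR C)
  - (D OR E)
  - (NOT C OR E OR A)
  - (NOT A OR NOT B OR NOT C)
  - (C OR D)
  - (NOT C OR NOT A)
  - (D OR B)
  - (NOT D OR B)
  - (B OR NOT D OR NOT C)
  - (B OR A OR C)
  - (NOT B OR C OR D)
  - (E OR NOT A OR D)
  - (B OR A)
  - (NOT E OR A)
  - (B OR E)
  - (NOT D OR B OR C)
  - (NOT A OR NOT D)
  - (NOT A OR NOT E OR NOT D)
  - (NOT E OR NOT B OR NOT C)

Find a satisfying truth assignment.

A = 0, B = 1, C = 0, D = 1, E = 0

Check each clause:
  1. (C OR B) — B is true.
  2. (E OR D) — D is true.
  3. (E OR A OR NOT C) — NOT C is true.
  4. (NOT B OR NOT C OR NOT A) — NOT C is true.
  5. (D OR C) — D is true.
  6. (NOT C OR NOT A) — NOT C is true.
  7. (B OR D) — B is true.
  8. (NOT D OR B) — B is true.
  9. (NOT D OR B OR NOT C) — B is true.
  10. (B OR A OR C) — B is true.
  11. (C OR NOT B OR D) — D is true.
  12. (D OR E OR NOT A) — D is true.
  13. (B OR A) — B is true.
  14. (NOT E OR A) — NOT E is true.
  15. (B OR E) — B is true.
  16. (NOT D OR C OR B) — B is true.
  17. (NOT D OR NOT A) — NOT A is true.
  18. (NOT D OR NOT A OR NOT E) — NOT E is true.
  19. (NOT C OR NOT B OR NOT E) — NOT E is true.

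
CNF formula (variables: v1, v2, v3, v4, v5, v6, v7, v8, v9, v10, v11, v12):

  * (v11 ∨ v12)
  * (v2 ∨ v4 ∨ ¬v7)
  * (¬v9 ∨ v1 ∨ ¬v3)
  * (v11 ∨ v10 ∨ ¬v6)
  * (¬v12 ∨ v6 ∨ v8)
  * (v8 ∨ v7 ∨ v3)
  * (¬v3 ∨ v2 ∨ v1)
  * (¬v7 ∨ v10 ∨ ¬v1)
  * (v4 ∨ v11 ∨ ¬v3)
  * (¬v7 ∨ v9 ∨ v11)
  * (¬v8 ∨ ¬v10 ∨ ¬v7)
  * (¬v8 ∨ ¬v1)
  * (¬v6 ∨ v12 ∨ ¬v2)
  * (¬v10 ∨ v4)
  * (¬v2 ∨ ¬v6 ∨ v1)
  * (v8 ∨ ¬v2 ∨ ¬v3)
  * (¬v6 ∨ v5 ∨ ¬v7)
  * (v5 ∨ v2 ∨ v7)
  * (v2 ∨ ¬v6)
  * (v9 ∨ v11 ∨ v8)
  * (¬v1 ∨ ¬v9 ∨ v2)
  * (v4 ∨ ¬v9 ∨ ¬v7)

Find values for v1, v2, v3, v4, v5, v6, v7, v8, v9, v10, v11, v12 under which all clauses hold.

v1=True  v2=False  v3=True  v4=False  v5=True  v6=False  v7=False  v8=False  v9=False  v10=False  v11=True  v12=False

Check each clause:
  1. (v11 ∨ v12) — v11 is true.
  2. (¬v7 ∨ v2 ∨ v4) — ¬v7 is true.
  3. (¬v3 ∨ v1 ∨ ¬v9) — v1 is true.
  4. (¬v6 ∨ v11 ∨ v10) — v11 is true.
  5. (v8 ∨ v6 ∨ ¬v12) — ¬v12 is true.
  6. (v3 ∨ v7 ∨ v8) — v3 is true.
  7. (¬v3 ∨ v1 ∨ v2) — v1 is true.
  8. (¬v7 ∨ v10 ∨ ¬v1) — ¬v7 is true.
  9. (¬v3 ∨ v4 ∨ v11) — v11 is true.
  10. (v11 ∨ ¬v7 ∨ v9) — ¬v7 is true.
  11. (¬v10 ∨ ¬v8 ∨ ¬v7) — ¬v8 is true.
  12. (¬v1 ∨ ¬v8) — ¬v8 is true.
  13. (¬v2 ∨ v12 ∨ ¬v6) — ¬v6 is true.
  14. (v4 ∨ ¬v10) — ¬v10 is true.
  15. (¬v2 ∨ v1 ∨ ¬v6) — v1 is true.
  16. (v8 ∨ ¬v3 ∨ ¬v2) — ¬v2 is true.
  17. (¬v7 ∨ ¬v6 ∨ v5) — ¬v7 is true.
  18. (v5 ∨ v7 ∨ v2) — v5 is true.
  19. (¬v6 ∨ v2) — ¬v6 is true.
  20. (v11 ∨ v9 ∨ v8) — v11 is true.
  21. (¬v1 ∨ v2 ∨ ¬v9) — ¬v9 is true.
  22. (¬v7 ∨ ¬v9 ∨ v4) — ¬v7 is true.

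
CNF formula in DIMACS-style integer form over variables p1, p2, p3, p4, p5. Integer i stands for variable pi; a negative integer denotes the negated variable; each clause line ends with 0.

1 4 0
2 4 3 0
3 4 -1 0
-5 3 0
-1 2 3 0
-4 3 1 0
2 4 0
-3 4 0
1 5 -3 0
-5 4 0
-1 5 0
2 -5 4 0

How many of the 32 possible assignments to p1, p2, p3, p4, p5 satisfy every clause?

4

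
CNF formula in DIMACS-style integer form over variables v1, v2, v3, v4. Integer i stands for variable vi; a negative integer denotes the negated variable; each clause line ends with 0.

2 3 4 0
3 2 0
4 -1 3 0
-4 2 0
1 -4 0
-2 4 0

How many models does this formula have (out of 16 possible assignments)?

4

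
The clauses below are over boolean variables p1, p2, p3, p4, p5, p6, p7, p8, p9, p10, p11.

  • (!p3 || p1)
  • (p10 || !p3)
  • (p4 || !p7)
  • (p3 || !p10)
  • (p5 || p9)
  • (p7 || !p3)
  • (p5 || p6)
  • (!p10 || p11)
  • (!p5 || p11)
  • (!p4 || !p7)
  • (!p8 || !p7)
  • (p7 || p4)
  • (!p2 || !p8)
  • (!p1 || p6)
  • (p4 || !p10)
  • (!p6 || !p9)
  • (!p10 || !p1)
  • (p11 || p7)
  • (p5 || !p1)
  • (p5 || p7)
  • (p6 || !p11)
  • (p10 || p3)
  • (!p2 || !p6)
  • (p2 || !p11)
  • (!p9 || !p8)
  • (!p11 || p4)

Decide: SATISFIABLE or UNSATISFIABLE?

p7 = True:
  propagation gives p4=True; an empty clause results — contradiction.
p7 = False:
  propagation gives p3=False, p10=False; an empty clause results — contradiction.
Every branch closes, so no satisfying assignment exists.

UNSATISFIABLE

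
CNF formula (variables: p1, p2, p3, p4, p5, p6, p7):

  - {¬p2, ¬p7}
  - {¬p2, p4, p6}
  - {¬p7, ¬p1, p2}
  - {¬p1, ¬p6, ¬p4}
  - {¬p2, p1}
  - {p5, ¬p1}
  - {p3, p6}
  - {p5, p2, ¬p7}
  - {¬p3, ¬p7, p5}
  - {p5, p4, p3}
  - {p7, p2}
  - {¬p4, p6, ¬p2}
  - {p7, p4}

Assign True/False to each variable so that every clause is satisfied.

p1 = F  p2 = F  p3 = T  p4 = T  p5 = T  p6 = F  p7 = T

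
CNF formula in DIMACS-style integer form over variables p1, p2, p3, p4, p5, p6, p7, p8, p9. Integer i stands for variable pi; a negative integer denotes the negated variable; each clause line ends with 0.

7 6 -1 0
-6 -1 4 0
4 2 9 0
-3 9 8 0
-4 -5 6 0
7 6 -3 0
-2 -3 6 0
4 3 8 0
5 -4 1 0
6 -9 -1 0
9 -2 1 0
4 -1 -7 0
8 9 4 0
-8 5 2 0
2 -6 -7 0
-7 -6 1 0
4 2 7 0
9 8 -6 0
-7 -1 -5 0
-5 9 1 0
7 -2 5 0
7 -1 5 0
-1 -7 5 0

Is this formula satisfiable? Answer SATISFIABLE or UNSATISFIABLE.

SATISFIABLE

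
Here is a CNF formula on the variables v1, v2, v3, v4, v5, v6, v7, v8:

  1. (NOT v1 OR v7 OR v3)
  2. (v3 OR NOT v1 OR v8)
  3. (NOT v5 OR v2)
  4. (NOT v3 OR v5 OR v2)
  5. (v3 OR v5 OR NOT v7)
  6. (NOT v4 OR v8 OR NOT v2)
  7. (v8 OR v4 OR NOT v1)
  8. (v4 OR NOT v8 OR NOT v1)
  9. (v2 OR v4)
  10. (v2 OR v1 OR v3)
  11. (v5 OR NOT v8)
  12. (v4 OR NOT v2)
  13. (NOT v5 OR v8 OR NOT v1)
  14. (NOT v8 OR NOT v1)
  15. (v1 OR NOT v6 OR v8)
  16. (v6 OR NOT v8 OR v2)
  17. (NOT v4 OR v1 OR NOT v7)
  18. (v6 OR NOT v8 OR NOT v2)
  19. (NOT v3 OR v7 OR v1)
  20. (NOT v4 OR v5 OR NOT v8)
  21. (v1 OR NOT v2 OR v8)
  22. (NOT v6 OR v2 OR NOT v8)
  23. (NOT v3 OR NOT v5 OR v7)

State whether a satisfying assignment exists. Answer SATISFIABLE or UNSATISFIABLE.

SATISFIABLE

Branch on v1: take v1 = False.
The remaining clauses are satisfied by v2 = True, v3 = False, v4 = True, v5 = True, v6 = True, v7 = False, v8 = True.
So v1=F, v2=T, v3=F, v4=T, v5=T, v6=T, v7=F, v8=T is a satisfying assignment.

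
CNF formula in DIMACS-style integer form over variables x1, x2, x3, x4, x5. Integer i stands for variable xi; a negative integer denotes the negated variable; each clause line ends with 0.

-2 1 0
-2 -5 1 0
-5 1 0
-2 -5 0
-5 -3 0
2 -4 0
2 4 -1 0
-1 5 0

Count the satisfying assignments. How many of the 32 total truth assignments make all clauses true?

2

The models are:
  x1=0 x2=0 x3=0 x4=0 x5=0
  x1=0 x2=0 x3=1 x4=0 x5=0
Count: 2.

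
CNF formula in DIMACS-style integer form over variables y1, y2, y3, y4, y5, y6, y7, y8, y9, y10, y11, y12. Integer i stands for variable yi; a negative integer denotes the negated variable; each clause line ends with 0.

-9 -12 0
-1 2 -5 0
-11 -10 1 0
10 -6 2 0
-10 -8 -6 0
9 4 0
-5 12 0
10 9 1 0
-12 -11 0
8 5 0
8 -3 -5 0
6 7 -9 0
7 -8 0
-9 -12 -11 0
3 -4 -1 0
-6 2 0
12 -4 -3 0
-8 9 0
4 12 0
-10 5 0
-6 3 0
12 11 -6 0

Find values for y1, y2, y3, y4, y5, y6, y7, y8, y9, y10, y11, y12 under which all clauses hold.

y1=False, y2=False, y3=False, y4=True, y5=True, y6=False, y7=False, y8=False, y9=False, y10=True, y11=False, y12=True

Try y1 = False.
Set y2 = False and propagate.
  then y6 is forced to False.
The remaining clauses are satisfied by y3 = False, y4 = True, y5 = True, y7 = False, y8 = False, y9 = False, y10 = True, y11 = False, y12 = True.
Check each clause:
  1. (!y12 || !y9) — !y9 is true.
  2. (!y1 || !y5 || y2) — !y1 is true.
  3. (!y11 || !y10 || y1) — !y11 is true.
  4. (y10 || !y6 || y2) — !y6 is true.
  5. (!y10 || !y6 || !y8) — !y8 is true.
  6. (y9 || y4) — y4 is true.
  7. (!y5 || y12) — y12 is true.
  8. (y10 || y9 || y1) — y10 is true.
  9. (!y12 || !y11) — !y11 is true.
  10. (y5 || y8) — y5 is true.
  11. (!y3 || y8 || !y5) — !y3 is true.
  12. (y7 || y6 || !y9) — !y9 is true.
  13. (!y8 || y7) — !y8 is true.
  14. (!y12 || !y9 || !y11) — !y11 is true.
  15. (y3 || !y1 || !y4) — !y1 is true.
  16. (!y6 || y2) — !y6 is true.
  17. (!y3 || y12 || !y4) — !y3 is true.
  18. (!y8 || y9) — !y8 is true.
  19. (y4 || y12) — y4 is true.
  20. (!y10 || y5) — y5 is true.
  21. (!y6 || y3) — !y6 is true.
  22. (y12 || !y6 || y11) — !y6 is true.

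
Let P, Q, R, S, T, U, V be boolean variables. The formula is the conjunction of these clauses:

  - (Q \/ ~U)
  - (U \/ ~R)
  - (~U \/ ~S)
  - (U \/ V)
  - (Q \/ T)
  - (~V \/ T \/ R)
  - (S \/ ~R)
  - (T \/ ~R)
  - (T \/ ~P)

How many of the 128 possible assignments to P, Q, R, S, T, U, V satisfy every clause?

13

Split on R, then T.
  R=1, T=1: a clause becomes empty — 0.
  R=1, T=0: a clause becomes empty — 0.
  R=0, T=1: P free; 6 ways for (Q,S,U,V) × 2^1 = 12.
  R=0, T=0: remaining (P,Q,S,U,V) ∈ {(0,1,0,1,0)} — 1.
Total: 0 + 0 + 12 + 1 = 13.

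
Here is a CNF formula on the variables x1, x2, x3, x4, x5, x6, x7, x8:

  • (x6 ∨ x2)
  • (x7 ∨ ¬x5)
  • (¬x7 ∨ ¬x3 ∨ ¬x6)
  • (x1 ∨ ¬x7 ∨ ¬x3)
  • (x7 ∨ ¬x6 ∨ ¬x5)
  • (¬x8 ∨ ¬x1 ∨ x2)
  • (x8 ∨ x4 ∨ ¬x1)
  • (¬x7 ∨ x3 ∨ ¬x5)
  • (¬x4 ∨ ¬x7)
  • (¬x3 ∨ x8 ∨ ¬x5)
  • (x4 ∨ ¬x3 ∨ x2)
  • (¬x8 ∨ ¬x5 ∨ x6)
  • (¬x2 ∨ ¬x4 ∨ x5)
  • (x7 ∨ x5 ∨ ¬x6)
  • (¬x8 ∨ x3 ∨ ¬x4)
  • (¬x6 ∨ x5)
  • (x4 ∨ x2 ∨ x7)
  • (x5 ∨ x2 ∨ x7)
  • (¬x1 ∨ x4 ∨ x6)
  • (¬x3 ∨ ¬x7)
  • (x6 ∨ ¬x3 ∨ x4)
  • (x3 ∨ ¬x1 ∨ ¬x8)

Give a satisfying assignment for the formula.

x1=F, x2=T, x3=F, x4=F, x5=F, x6=F, x7=F, x8=F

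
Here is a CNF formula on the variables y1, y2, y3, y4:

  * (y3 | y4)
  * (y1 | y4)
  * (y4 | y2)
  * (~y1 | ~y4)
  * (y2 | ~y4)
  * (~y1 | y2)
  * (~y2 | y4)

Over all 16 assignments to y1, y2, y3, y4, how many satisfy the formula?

The models are:
  y1=0 y2=1 y3=0 y4=1
  y1=0 y2=1 y3=1 y4=1
That's 2 in total.

2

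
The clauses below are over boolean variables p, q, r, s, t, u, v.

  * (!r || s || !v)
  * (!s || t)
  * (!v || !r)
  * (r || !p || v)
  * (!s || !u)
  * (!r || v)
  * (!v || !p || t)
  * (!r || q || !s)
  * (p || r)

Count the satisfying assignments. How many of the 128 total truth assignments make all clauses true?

Satisfying assignments:
  p=T q=F r=F s=F t=T u=F v=T
  p=T q=F r=F s=F t=T u=T v=T
  p=T q=F r=F s=T t=T u=F v=T
  p=T q=T r=F s=F t=T u=F v=T
  p=T q=T r=F s=F t=T u=T v=T
  p=T q=T r=F s=T t=T u=F v=T
That's 6 in total.

6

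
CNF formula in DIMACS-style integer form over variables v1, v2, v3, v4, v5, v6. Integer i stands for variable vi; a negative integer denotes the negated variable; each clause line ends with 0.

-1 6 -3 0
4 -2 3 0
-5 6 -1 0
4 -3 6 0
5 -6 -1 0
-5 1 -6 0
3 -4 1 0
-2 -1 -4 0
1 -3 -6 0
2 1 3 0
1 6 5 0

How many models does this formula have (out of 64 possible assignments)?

9

Case analysis on v1 and v6:
  v1=1, v6=1: 5 of the 16 assignments to (v2,v3,v4,v5) work.
  v1=1, v6=0: remaining (v2,v3,v4,v5) ∈ {(0,0,0,0); (0,0,1,0)} — 2.
  v1=0, v6=1: a clause becomes empty — 0.
  v1=0, v6=0: remaining (v2,v3,v4,v5) ∈ {(0,1,1,1); (1,1,1,1)} — 2.
Total: 5 + 2 + 0 + 2 = 9.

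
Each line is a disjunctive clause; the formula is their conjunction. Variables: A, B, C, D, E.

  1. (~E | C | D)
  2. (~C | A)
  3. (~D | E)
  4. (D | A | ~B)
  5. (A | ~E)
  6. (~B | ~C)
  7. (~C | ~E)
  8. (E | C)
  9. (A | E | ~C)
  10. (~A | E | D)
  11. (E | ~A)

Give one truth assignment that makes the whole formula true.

A=T, B=T, C=F, D=T, E=T

Branch on A: take A = True.
  then E is forced to True.
  then C is forced to False.
  then D is forced to True.
B is now unconstrained; take B = True.
Every clause has at least one true literal under this assignment.
Check each clause:
  1. (~E | C | D) — D is true.
  2. (~C | A) — A is true.
  3. (E | ~D) — E is true.
  4. (A | D | ~B) — A is true.
  5. (A | ~E) — A is true.
  6. (~B | ~C) — ~C is true.
  7. (~E | ~C) — ~C is true.
  8. (C | E) — E is true.
  9. (~C | A | E) — A is true.
  10. (E | D | ~A) — D is true.
  11. (E | ~A) — E is true.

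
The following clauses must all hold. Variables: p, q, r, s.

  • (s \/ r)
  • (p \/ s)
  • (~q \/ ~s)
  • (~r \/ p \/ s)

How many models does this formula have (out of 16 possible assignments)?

6

The models are:
  p=F q=F r=F s=T
  p=F q=F r=T s=T
  p=T q=F r=F s=T
  p=T q=F r=T s=F
  p=T q=F r=T s=T
  p=T q=T r=T s=F
Count: 6.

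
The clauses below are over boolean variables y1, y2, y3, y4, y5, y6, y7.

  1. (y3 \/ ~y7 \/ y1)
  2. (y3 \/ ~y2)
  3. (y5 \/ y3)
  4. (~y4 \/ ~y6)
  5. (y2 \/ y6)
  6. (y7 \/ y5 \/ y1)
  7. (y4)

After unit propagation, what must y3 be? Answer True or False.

True

Unit clause (y4) sets y4 = True.
From (~y6 \/ ~y4) and y4 = True: y6 = False.
(y2 \/ y6): since y6 = False, the clause reduces to (y2). y2 = True.
From (y3 \/ ~y2) and y2 = True: y3 = True.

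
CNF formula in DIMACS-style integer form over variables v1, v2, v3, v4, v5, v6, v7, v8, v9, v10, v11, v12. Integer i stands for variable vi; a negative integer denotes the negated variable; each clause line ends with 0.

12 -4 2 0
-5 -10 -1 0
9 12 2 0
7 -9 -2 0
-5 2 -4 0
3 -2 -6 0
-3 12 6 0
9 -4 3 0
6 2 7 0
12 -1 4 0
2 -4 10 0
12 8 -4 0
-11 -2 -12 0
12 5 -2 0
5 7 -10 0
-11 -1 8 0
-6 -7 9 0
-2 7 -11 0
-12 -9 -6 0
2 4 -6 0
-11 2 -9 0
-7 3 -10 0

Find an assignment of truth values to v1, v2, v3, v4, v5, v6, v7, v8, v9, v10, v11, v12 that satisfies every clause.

v1=T, v2=T, v3=T, v4=F, v5=T, v6=F, v7=T, v8=T, v9=T, v10=F, v11=F, v12=T

Check each clause:
  1. (v2 ∨ ¬v4 ∨ v12) — v2 is true.
  2. (¬v10 ∨ ¬v5 ∨ ¬v1) — ¬v10 is true.
  3. (v9 ∨ v12 ∨ v2) — v9 is true.
  4. (v7 ∨ ¬v2 ∨ ¬v9) — v7 is true.
  5. (v2 ∨ ¬v5 ∨ ¬v4) — v2 is true.
  6. (¬v6 ∨ v3 ∨ ¬v2) — ¬v6 is true.
  7. (¬v3 ∨ v12 ∨ v6) — v12 is true.
  8. (v3 ∨ ¬v4 ∨ v9) — v9 is true.
  9. (v6 ∨ v7 ∨ v2) — v2 is true.
  10. (v12 ∨ ¬v1 ∨ v4) — v12 is true.
  11. (¬v4 ∨ v10 ∨ v2) — v2 is true.
  12. (v8 ∨ v12 ∨ ¬v4) — v8 is true.
  13. (¬v2 ∨ ¬v11 ∨ ¬v12) — ¬v11 is true.
  14. (¬v2 ∨ v12 ∨ v5) — v12 is true.
  15. (¬v10 ∨ v7 ∨ v5) — v5 is true.
  16. (v8 ∨ ¬v1 ∨ ¬v11) — v8 is true.
  17. (¬v7 ∨ v9 ∨ ¬v6) — ¬v6 is true.
  18. (¬v11 ∨ v7 ∨ ¬v2) — ¬v11 is true.
  19. (¬v12 ∨ ¬v9 ∨ ¬v6) — ¬v6 is true.
  20. (v4 ∨ ¬v6 ∨ v2) — ¬v6 is true.
  21. (v2 ∨ ¬v11 ∨ ¬v9) — v2 is true.
  22. (¬v7 ∨ v3 ∨ ¬v10) — v3 is true.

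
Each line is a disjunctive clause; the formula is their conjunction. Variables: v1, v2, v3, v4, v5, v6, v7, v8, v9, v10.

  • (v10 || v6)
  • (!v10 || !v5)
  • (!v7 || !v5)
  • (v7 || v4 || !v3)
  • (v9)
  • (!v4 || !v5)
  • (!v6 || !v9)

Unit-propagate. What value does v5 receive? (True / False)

Unit clause (v9) sets v9 = True.
From (!v9 || !v6) and v9 = True: v6 = False.
From (v6 || v10) and v6 = False: v10 = True.
(!v10 || !v5): since v10 = True, the clause reduces to (!v5). v5 = False.

False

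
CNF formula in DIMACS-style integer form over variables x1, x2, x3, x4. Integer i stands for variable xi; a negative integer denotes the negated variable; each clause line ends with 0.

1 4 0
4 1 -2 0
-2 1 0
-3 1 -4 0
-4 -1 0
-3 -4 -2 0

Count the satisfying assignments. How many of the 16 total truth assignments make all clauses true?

Satisfying assignments:
  x1=F x2=F x3=F x4=T
  x1=T x2=F x3=F x4=F
  x1=T x2=F x3=T x4=F
  x1=T x2=T x3=F x4=F
  x1=T x2=T x3=T x4=F
Count: 5.

5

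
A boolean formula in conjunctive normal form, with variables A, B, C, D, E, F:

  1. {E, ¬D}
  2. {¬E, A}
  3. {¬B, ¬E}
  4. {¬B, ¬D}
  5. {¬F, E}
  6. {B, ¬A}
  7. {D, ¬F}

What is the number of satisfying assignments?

The models are:
  A=F B=F C=F D=F E=F F=F
  A=F B=F C=T D=F E=F F=F
  A=F B=T C=F D=F E=F F=F
  A=F B=T C=T D=F E=F F=F
  A=T B=T C=F D=F E=F F=F
  A=T B=T C=T D=F E=F F=F
Count: 6.

6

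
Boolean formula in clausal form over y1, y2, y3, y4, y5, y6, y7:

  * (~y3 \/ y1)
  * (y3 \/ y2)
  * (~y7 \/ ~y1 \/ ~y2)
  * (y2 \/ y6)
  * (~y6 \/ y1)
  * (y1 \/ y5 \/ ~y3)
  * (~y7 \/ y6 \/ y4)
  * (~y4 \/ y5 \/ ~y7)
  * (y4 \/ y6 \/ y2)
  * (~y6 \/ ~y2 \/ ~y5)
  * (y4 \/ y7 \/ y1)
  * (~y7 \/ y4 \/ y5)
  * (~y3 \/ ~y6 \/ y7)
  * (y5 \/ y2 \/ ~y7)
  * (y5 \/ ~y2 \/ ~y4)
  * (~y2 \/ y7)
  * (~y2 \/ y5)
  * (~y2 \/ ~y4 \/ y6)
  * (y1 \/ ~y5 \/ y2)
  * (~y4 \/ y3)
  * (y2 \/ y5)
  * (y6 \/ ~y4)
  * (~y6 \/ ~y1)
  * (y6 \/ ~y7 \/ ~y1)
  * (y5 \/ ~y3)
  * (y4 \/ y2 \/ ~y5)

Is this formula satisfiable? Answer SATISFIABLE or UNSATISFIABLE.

y2 = True:
  propagation gives y7=True, y1=False, y3=False, y6=False; an empty clause results — contradiction.
y2 = False:
  propagation gives y3=True, y1=True, y6=True; an empty clause results — contradiction.
Every branch closes, so no satisfying assignment exists.

UNSATISFIABLE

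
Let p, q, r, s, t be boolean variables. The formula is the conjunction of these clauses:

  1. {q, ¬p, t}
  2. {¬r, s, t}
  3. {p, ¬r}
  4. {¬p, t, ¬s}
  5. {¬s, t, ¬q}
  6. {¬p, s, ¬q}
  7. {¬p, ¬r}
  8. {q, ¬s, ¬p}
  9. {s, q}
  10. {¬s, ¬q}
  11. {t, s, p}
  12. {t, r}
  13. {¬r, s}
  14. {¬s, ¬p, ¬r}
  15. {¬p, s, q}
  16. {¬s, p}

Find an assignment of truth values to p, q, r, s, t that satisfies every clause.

t occurs only positively in the remaining clauses — set t = True.
Set p = False and propagate.
  then r is forced to False.
  then s is forced to False.
  then q is forced to True.
Every clause has at least one true literal under this assignment.
Check each clause:
  1. {t, ¬p, q} — q is true.
  2. {s, t, ¬r} — t is true.
  3. {¬r, p} — ¬r is true.
  4. {t, ¬p, ¬s} — ¬s is true.
  5. {¬q, ¬s, t} — ¬s is true.
  6. {¬q, ¬p, s} — ¬p is true.
  7. {¬r, ¬p} — ¬r is true.
  8. {¬s, ¬p, q} — q is true.
  9. {q, s} — q is true.
  10. {¬q, ¬s} — ¬s is true.
  11. {p, s, t} — t is true.
  12. {t, r} — t is true.
  13. {s, ¬r} — ¬r is true.
  14. {¬r, ¬s, ¬p} — ¬s is true.
  15. {s, ¬p, q} — q is true.
  16. {p, ¬s} — ¬s is true.

p=False, q=True, r=False, s=False, t=True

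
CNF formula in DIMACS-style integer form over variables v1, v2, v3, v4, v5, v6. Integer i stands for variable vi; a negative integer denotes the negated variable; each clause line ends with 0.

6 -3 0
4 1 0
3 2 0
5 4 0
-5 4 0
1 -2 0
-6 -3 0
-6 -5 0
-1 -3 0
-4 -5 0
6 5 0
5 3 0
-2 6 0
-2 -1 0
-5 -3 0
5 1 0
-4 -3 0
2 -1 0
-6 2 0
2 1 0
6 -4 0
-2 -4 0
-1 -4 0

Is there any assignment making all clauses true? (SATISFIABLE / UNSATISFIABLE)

UNSATISFIABLE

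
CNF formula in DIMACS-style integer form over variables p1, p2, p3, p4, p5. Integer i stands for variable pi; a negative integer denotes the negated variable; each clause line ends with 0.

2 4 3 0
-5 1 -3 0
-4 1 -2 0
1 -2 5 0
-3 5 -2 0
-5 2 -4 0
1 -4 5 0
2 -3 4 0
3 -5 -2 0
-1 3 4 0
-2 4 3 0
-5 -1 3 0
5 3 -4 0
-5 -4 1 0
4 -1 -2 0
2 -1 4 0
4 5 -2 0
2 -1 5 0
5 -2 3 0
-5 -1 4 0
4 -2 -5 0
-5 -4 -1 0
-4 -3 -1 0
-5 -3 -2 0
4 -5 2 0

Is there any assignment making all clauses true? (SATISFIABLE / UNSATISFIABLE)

p4 = True:
  p5 = True:
    propagation gives p2=True, p1=True; an empty clause results — contradiction.
  p5 = False:
    propagation gives p1=True, p3=True; an empty clause results — contradiction.
p4 = False:
  p2 = True:
    propagation gives p3=True, p5=True; an empty clause results — contradiction.
  p2 = False:
    propagation gives p3=True; an empty clause results — contradiction.
Every branch closes, so no satisfying assignment exists.

UNSATISFIABLE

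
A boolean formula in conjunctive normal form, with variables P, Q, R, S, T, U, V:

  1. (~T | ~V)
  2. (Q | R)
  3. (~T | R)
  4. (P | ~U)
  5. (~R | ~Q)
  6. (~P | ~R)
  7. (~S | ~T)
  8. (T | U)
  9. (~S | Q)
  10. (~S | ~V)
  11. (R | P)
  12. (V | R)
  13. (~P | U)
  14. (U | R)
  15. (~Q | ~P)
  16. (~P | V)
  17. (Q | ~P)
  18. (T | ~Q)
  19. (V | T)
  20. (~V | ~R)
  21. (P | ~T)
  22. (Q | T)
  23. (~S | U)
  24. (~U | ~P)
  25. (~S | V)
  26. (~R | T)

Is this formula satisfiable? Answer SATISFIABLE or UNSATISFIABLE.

P = True:
  propagation gives R=False, Q=True; an empty clause results — contradiction.
P = False:
  propagation gives U=False, T=True; an empty clause results — contradiction.
Every branch closes, so no satisfying assignment exists.

UNSATISFIABLE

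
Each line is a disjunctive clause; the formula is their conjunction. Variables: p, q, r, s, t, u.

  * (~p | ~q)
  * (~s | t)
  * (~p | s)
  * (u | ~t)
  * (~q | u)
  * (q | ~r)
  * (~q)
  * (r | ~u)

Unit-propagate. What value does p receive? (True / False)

False

(~q) stands alone — q = False.
In (q | ~r), q is now false; ~r must hold, so r = False.
In (r | ~u), r is now false; ~u must hold, so u = False.
(u | ~t) with u = False leaves only ~t, so t = False.
From (~s | t) and t = False: s = False.
From (~p | s) and s = False: p = False.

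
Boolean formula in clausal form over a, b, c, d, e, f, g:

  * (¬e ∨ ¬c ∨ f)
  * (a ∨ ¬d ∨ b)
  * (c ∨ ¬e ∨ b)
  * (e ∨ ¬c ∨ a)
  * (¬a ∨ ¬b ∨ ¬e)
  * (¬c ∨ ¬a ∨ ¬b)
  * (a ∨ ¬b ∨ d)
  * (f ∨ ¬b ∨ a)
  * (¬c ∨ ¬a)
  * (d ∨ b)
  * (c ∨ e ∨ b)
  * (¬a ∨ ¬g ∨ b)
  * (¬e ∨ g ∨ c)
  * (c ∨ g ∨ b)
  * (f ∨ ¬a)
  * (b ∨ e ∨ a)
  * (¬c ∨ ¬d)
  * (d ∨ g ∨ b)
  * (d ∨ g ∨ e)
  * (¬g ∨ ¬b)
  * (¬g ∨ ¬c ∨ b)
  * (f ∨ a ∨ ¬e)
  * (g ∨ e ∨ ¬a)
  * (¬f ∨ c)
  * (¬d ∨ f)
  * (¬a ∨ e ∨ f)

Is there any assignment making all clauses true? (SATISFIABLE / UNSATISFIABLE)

b = True:
  a = True:
    propagation gives e=False; an empty clause results — contradiction.
  a = False:
    propagation gives d=True, f=True, c=False; an empty clause results — contradiction.
b = False:
  propagation gives d=True, a=True, c=False, e=False; an empty clause results — contradiction.
Every branch closes, so no satisfying assignment exists.

UNSATISFIABLE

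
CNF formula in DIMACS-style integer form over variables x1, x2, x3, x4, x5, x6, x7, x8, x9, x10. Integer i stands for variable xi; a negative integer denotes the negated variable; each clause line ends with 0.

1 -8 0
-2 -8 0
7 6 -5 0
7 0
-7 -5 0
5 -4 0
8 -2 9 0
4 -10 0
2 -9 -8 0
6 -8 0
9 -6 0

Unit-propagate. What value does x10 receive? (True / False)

False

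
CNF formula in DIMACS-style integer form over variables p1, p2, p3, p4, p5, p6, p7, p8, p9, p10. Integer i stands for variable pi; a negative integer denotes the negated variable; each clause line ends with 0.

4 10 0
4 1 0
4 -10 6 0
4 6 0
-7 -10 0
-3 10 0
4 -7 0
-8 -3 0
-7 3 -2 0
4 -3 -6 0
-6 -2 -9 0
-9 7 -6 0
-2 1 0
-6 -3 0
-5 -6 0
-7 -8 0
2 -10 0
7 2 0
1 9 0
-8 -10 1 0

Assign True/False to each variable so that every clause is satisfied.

p1=True, p2=True, p3=False, p4=True, p5=False, p6=False, p7=False, p8=True, p9=False, p10=True

Pure literal: p1 appears only positively; assign p1 = True.
Pure literal: p4 appears only positively; assign p4 = True.
Branch on p2: take p2 = True.
Branch on p3: take p3 = False.
  then p7 is forced to False.
The remaining clauses are satisfied by p5 = False, p6 = False, p8 = True, p9 = False, p10 = True.
Every clause has at least one true literal under this assignment.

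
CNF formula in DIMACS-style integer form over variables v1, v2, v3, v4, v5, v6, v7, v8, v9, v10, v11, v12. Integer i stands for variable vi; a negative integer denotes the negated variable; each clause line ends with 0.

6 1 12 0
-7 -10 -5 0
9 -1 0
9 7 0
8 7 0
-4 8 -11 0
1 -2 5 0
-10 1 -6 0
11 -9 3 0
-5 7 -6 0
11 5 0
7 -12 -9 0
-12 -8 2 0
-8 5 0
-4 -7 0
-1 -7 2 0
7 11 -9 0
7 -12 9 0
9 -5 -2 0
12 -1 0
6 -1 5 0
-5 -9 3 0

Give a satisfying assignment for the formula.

Pure literal: v3 appears only positively; assign v3 = True.
Pure literal: v4 appears only negated; assign v4 = False.
Branch on v1: take v1 = False.
Set v2 = True and propagate.
  then v5 is forced to True.
  then v9 is forced to True.
Try v6 = True.
  then v10 is forced to False.
  then v7 is forced to True.
v8, v11, v12 are now unconstrained; take v8 = True, v11 = False, v12 = False.
Every clause has at least one true literal under this assignment.

v1=False, v2=True, v3=True, v4=False, v5=True, v6=True, v7=True, v8=True, v9=True, v10=False, v11=False, v12=False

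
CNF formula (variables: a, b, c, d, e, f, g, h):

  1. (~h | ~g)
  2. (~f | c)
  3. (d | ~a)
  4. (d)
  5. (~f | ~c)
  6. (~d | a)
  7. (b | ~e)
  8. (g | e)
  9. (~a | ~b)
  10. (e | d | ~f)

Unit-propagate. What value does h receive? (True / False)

False

Unit clause (d) sets d = True.
From (a | ~d) and d = True: a = True.
(~a | ~b) with a = True leaves only ~b, so b = False.
(~e | b): since b = False, the clause reduces to (~e). e = False.
From (g | e) and e = False: g = True.
(~g | ~h) with g = True leaves only ~h, so h = False.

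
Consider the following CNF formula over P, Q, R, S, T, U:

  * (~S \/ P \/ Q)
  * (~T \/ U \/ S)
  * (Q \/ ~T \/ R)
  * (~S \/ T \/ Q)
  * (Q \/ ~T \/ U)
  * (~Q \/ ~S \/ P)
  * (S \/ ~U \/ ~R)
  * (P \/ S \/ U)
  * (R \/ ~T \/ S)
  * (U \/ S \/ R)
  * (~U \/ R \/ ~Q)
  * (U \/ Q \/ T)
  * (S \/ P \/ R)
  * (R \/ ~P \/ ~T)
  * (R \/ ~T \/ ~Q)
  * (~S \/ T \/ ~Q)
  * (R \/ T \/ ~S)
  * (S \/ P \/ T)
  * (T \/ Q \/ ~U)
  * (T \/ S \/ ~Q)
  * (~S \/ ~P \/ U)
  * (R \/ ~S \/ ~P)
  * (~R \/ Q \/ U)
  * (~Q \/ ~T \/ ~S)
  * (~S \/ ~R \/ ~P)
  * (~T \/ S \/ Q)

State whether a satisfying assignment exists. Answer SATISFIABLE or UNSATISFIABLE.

UNSATISFIABLE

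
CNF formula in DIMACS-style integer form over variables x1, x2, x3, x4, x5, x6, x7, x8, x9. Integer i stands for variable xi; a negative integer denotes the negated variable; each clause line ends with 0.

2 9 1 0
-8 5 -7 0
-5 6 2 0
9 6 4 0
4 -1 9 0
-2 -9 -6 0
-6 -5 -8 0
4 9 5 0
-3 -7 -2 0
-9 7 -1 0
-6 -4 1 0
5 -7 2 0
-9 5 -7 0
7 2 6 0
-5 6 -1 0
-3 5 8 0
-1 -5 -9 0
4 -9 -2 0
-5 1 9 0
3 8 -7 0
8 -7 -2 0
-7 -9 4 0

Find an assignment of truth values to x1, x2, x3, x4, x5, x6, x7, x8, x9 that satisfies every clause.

Try x1 = True.
For the remaining variables, x2 = True, x3 = False, x4 = True, x5 = False, x6 = True, x7 = False, x8 = False, x9 = False works.

x1=True  x2=True  x3=False  x4=True  x5=False  x6=True  x7=False  x8=False  x9=False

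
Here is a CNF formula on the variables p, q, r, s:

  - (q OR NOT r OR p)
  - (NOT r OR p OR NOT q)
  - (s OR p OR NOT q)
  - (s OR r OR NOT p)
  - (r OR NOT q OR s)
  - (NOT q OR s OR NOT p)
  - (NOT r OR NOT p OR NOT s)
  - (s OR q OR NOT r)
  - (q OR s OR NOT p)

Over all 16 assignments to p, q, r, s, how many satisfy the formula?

Satisfying assignments:
  p=F q=F r=F s=F
  p=F q=F r=F s=T
  p=F q=T r=F s=T
  p=T q=F r=F s=T
  p=T q=T r=F s=T
That's 5 in total.

5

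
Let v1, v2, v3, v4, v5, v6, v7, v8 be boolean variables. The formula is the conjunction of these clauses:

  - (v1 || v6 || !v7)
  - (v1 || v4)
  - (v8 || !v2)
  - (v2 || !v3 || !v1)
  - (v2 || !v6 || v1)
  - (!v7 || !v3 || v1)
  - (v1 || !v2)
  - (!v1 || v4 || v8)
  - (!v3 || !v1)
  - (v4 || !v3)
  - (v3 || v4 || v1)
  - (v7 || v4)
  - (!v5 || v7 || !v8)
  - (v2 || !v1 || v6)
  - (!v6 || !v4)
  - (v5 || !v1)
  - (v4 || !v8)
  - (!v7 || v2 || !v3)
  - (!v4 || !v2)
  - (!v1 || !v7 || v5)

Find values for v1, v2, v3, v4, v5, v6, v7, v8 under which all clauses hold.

Branch on v1: take v1 = False.
  then v4 is forced to True.
  then v2 is forced to False.
  then v6 is forced to False.
  then v7 is forced to False.
The remaining clauses are satisfied by v3 = False, v5 = True, v8 = False.
Check each clause:
  1. (v1 || v6 || !v7) — !v7 is true.
  2. (v1 || v4) — v4 is true.
  3. (v8 || !v2) — !v2 is true.
  4. (!v3 || !v1 || v2) — !v3 is true.
  5. (!v6 || v1 || v2) — !v6 is true.
  6. (v1 || !v3 || !v7) — !v7 is true.
  7. (!v2 || v1) — !v2 is true.
  8. (v4 || v8 || !v1) — v4 is true.
  9. (!v3 || !v1) — !v3 is true.
  10. (v4 || !v3) — v4 is true.
  11. (v4 || v1 || v3) — v4 is true.
  12. (v4 || v7) — v4 is true.
  13. (v7 || !v5 || !v8) — !v8 is true.
  14. (!v1 || v6 || v2) — !v1 is true.
  15. (!v6 || !v4) — !v6 is true.
  16. (v5 || !v1) — v5 is true.
  17. (v4 || !v8) — !v8 is true.
  18. (!v3 || !v7 || v2) — !v7 is true.
  19. (!v2 || !v4) — !v2 is true.
  20. (!v7 || !v1 || v5) — !v7 is true.

v1=False, v2=False, v3=False, v4=True, v5=True, v6=False, v7=False, v8=False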